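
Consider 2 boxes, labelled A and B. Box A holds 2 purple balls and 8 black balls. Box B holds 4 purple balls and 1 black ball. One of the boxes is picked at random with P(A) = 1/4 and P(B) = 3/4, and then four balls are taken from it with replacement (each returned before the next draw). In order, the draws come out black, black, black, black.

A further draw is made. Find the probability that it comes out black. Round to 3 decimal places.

0.793

Under each hypothesis, the probability of the observed sequence is: P(data | box A) = (8/10)(8/10)(8/10)(8/10) = 0.4096; P(data | box B) = (1/5)(1/5)(1/5)(1/5) = 0.0016.
Multiplying each by its prior: 1/4 · 0.4096 = 0.1024, 3/4 · 0.0016 = 0.0012; these sum to 0.1036.
Dividing through by the total gives posterior P(box A | data) = 0.98842, P(box B | data) = 0.011583.
So P(black next | data) = Σ P(black next | H) P(H | data) = (4/5)(0.98842) + (1/5)(0.011583) = 0.79305.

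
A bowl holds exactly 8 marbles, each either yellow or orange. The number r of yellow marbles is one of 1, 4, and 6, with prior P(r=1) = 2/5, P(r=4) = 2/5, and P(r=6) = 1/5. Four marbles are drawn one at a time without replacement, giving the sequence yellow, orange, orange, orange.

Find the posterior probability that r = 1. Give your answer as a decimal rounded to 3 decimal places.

0.686

For each hypothesis, P(data | H) works out to: P(data | r = 1) = (1/8)(7/7)(6/6)(5/5) = 1/8; P(data | r = 4) = (4/8)(4/7)(3/6)(2/5) = 2/35; P(data | r = 6) = (6/8)(2/7)(1/6)(0/5) = 0.
Multiplying each by its prior: 2/5 · 1/8 = 1/20, 2/5 · 2/35 = 4/175, 1/5 · 0 = 0; these sum to 51/700.
So P(r = 1 | data) = (1/20) / (51/700) = 35/51.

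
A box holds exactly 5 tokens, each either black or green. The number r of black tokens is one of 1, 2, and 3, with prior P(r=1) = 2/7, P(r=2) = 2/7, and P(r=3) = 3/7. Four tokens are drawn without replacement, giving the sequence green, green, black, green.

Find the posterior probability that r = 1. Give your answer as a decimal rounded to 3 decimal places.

For each hypothesis, P(data | H) works out to: P(data | r = 1) = (4/5)(3/4)(1/3)(2/2) = 1/5; P(data | r = 2) = (3/5)(2/4)(2/3)(1/2) = 1/10; P(data | r = 3) = (2/5)(1/4)(3/3)(0/2) = 0.
Multiplying each by its prior: 2/7 · 1/5 = 2/35, 2/7 · 1/10 = 1/35, 3/7 · 0 = 0; with total 3/35.
Therefore the posterior P(r = 1 | data) = (2/35) / (3/35) = 2/3.

0.667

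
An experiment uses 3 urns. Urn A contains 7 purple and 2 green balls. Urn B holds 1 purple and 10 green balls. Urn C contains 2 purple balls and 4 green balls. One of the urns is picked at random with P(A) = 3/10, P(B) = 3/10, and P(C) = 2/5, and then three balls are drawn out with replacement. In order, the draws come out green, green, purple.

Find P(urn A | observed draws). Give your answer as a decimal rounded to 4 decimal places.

0.1235

For each hypothesis, P(data | H) works out to: P(data | urn A) = (2/9)(2/9)(7/9) = 0.038409; P(data | urn B) = (10/11)(10/11)(1/11) = 0.075131; P(data | urn C) = (4/6)(4/6)(2/6) = 0.14815.
Weighting by the prior gives 3/10 · 0.038409 = 0.011523, 3/10 · 0.075131 = 0.022539, 2/5 · 0.14815 = 0.059259; with total 0.093321.
Therefore the posterior P(urn A | data) = (0.011523) / (0.093321) = 0.12347.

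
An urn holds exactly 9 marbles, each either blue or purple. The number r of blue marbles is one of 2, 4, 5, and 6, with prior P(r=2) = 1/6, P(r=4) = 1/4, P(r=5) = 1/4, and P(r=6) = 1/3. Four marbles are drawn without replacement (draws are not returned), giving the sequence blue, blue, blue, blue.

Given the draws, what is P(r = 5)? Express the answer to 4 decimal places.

For each hypothesis, P(data | H) works out to: P(data | r = 2) = (2/9)(1/8)(0/7) = 0; P(data | r = 4) = (4/9)(3/8)(2/7)(1/6) = 1/126; P(data | r = 5) = (5/9)(4/8)(3/7)(2/6) = 5/126; P(data | r = 6) = (6/9)(5/8)(4/7)(3/6) = 5/42.
Weighting by the prior gives 1/6 · 0 = 0, 1/4 · 1/126 = 1/504, 1/4 · 5/126 = 5/504, 1/3 · 5/42 = 5/126; summing to 13/252.
Therefore the posterior P(r = 5 | data) = (5/504) / (13/252) = 5/26.

0.1923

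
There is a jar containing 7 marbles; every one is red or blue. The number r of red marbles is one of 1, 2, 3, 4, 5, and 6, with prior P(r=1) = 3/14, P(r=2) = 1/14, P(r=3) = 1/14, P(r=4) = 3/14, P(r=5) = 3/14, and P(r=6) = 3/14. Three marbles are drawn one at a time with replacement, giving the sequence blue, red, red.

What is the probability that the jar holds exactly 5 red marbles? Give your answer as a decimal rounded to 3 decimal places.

0.315

Under each hypothesis, the probability of the observed sequence is: P(data | r = 1) = (6/7)(1/7)(1/7) = 0.017493; P(data | r = 2) = (5/7)(2/7)(2/7) = 0.058309; P(data | r = 3) = (4/7)(3/7)(3/7) = 0.10496; P(data | r = 4) = (3/7)(4/7)(4/7) = 0.13994; P(data | r = 5) = (2/7)(5/7)(5/7) = 0.14577; P(data | r = 6) = (1/7)(6/7)(6/7) = 0.10496.
The prior-weighted likelihoods are 3/14 · 0.017493 = 0.0037484, 1/14 · 0.058309 = 0.0041649, 1/14 · 0.10496 = 0.0074969, 3/14 · 0.13994 = 0.029988, 3/14 · 0.14577 = 0.031237, 3/14 · 0.10496 = 0.022491; summing to 0.099125.
By Bayes' rule, P(r = 5 | data) = (0.031237) / (0.099125) = 0.31513.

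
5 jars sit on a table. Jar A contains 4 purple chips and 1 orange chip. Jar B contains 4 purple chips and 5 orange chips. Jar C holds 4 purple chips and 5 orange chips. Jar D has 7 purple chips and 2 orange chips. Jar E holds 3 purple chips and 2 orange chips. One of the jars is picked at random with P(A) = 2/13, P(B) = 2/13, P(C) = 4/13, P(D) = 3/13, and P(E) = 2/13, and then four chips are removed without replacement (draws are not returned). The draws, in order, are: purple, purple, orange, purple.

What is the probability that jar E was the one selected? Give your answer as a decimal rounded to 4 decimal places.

For each hypothesis, P(data | H) works out to: P(data | jar A) = (4/5)(3/4)(1/3)(2/2) = 0.2; P(data | jar B) = (4/9)(3/8)(5/7)(2/6) = 0.039683; P(data | jar C) = (4/9)(3/8)(5/7)(2/6) = 0.039683; P(data | jar D) = (7/9)(6/8)(2/7)(5/6) = 0.13889; P(data | jar E) = (3/5)(2/4)(2/3)(1/2) = 0.1.
Weighting by the prior gives 2/13 · 0.2 = 0.030769, 2/13 · 0.039683 = 0.006105, 4/13 · 0.039683 = 0.01221, 3/13 · 0.13889 = 0.032051, 2/13 · 0.1 = 0.015385; these sum to 0.09652.
So P(jar E | data) = (0.015385) / (0.09652) = 0.15939.

0.1594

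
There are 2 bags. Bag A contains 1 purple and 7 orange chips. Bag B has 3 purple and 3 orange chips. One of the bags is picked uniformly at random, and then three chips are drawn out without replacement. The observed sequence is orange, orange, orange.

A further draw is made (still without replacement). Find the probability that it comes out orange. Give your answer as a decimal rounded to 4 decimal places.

0.7407

Under each hypothesis, the probability of the observed sequence is: P(data | bag A) = (7/8)(6/7)(5/6) = 5/8; P(data | bag B) = (3/6)(2/5)(1/4) = 1/20.
Multiplying each by its prior: 1/2 · 5/8 = 5/16, 1/2 · 1/20 = 1/40; with total 27/80.
Normalising, the posterior is P(bag A | data) = 25/27, P(bag B | data) = 2/27.
Averaging over the posterior, P(orange next | data) = (4/5)(25/27) + (0)(2/27) = 20/27.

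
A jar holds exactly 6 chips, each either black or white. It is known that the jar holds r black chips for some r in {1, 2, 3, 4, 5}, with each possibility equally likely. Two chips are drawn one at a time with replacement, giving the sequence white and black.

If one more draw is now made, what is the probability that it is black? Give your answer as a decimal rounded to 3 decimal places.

0.500

For each hypothesis, P(data | H) works out to: P(data | r = 1) = (5/6)(1/6) = 5/36; P(data | r = 2) = (4/6)(2/6) = 2/9; P(data | r = 3) = (3/6)(3/6) = 1/4; P(data | r = 4) = (2/6)(4/6) = 2/9; P(data | r = 5) = (1/6)(5/6) = 5/36.
Weighting by the prior gives 1/5 · 5/36 = 1/36, 1/5 · 2/9 = 2/45, 1/5 · 1/4 = 1/20, 1/5 · 2/9 = 2/45, 1/5 · 5/36 = 1/36; with total 7/36.
Dividing through by the total gives posterior P(r = 1 | data) = 1/7, P(r = 2 | data) = 8/35, P(r = 3 | data) = 9/35, P(r = 4 | data) = 8/35, P(r = 5 | data) = 1/7.
So P(black next | data) = Σ P(black next | H) P(H | data) = (1/6)(1/7) + (1/3)(8/35) + (1/2)(9/35) + (2/3)(8/35) + (5/6)(1/7) = 1/2.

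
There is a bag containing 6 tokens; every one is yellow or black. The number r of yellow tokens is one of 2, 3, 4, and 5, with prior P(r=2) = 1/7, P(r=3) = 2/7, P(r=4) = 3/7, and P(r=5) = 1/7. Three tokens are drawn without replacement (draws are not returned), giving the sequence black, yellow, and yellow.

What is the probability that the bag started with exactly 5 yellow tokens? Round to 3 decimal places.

For each hypothesis, P(data | H) works out to: P(data | r = 2) = (4/6)(2/5)(1/4) = 1/15; P(data | r = 3) = (3/6)(3/5)(2/4) = 3/20; P(data | r = 4) = (2/6)(4/5)(3/4) = 1/5; P(data | r = 5) = (1/6)(5/5)(4/4) = 1/6.
The prior-weighted likelihoods are 1/7 · 1/15 = 1/105, 2/7 · 3/20 = 3/70, 3/7 · 1/5 = 3/35, 1/7 · 1/6 = 1/42; with total 17/105.
Therefore the posterior P(r = 5 | data) = (1/42) / (17/105) = 5/34.

0.147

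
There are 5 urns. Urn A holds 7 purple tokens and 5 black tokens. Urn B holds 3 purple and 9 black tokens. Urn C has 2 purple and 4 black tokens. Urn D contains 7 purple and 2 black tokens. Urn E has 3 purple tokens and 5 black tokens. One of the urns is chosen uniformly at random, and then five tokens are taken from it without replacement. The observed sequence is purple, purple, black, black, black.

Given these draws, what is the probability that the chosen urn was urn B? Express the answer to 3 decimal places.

Compute the likelihood of the observed sequence for each case: P(data | urn A) = (7/12)(6/11)(5/10)(4/9)(3/8) = 0.026515; P(data | urn B) = (3/12)(2/11)(9/10)(8/9)(7/8) = 0.031818; P(data | urn C) = (2/6)(1/5)(4/4)(3/3)(2/2) = 0.066667; P(data | urn D) = (7/9)(6/8)(2/7)(1/6)(0/5) = 0; P(data | urn E) = (3/8)(2/7)(5/6)(4/5)(3/4) = 0.053571.
Multiplying each by its prior: 1/5 · 0.026515 = 0.005303, 1/5 · 0.031818 = 0.0063636, 1/5 · 0.066667 = 0.013333, 1/5 · 0 = 0, 1/5 · 0.053571 = 0.010714; summing to 0.035714.
Hence P(urn B | data) = (0.0063636) / (0.035714) = 0.17818.

0.178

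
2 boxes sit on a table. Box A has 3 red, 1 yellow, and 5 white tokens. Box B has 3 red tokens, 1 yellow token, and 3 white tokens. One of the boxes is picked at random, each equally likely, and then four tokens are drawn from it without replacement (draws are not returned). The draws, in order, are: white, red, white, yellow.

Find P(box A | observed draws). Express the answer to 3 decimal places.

0.481

Compute the likelihood of the observed sequence for each case: P(data | box A) = (5/9)(3/8)(4/7)(1/6) = 5/252; P(data | box B) = (3/7)(3/6)(2/5)(1/4) = 3/140.
The prior-weighted likelihoods are 1/2 · 5/252 = 5/504, 1/2 · 3/140 = 3/280; with total 13/630.
By Bayes' rule, P(box A | data) = (5/504) / (13/630) = 25/52.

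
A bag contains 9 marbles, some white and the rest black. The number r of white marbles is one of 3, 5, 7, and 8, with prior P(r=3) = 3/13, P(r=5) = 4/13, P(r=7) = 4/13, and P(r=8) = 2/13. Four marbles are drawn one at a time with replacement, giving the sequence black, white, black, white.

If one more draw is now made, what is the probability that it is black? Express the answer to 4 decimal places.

0.4442

Under each hypothesis, the probability of the observed sequence is: P(data | r = 3) = (6/9)(3/9)(6/9)(3/9) = 0.049383; P(data | r = 5) = (4/9)(5/9)(4/9)(5/9) = 0.060966; P(data | r = 7) = (2/9)(7/9)(2/9)(7/9) = 0.029873; P(data | r = 8) = (1/9)(8/9)(1/9)(8/9) = 0.0097546.
Multiplying each by its prior: 3/13 · 0.049383 = 0.011396, 4/13 · 0.060966 = 0.018759, 4/13 · 0.029873 = 0.0091918, 2/13 · 0.0097546 = 0.0015007; with total 0.040847.
Dividing through by the total gives posterior P(r = 3 | data) = 0.27899, P(r = 5 | data) = 0.45924, P(r = 7 | data) = 0.22503, P(r = 8 | data) = 0.036739.
The predictive probability is P(black next | data) = (2/3)(0.27899) + (4/9)(0.45924) + (2/9)(0.22503) + (1/9)(0.036739) = 0.44419.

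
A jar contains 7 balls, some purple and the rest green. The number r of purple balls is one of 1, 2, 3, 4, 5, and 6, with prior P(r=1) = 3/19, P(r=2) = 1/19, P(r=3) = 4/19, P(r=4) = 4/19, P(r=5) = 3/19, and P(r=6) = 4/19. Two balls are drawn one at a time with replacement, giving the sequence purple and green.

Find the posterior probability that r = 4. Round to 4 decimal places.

0.2697

For each hypothesis, P(data | H) works out to: P(data | r = 1) = (1/7)(6/7) = 6/49; P(data | r = 2) = (2/7)(5/7) = 10/49; P(data | r = 3) = (3/7)(4/7) = 12/49; P(data | r = 4) = (4/7)(3/7) = 12/49; P(data | r = 5) = (5/7)(2/7) = 10/49; P(data | r = 6) = (6/7)(1/7) = 6/49.
The prior-weighted likelihoods are 3/19 · 6/49 = 18/931, 1/19 · 10/49 = 10/931, 4/19 · 12/49 = 48/931, 4/19 · 12/49 = 48/931, 3/19 · 10/49 = 30/931, 4/19 · 6/49 = 24/931; these sum to 178/931.
So P(r = 4 | data) = (48/931) / (178/931) = 24/89.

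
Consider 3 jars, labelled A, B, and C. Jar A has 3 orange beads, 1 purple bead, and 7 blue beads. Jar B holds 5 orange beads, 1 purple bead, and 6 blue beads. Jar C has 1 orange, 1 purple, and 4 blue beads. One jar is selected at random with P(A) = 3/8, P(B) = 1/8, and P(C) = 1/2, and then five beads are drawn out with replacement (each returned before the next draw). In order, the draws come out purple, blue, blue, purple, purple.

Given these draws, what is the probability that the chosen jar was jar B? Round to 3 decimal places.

For each hypothesis, P(data | H) works out to: P(data | jar A) = (1/11)(7/11)(7/11)(1/11)(1/11) = 0.00030425; P(data | jar B) = (1/12)(6/12)(6/12)(1/12)(1/12) = 0.00014468; P(data | jar C) = (1/6)(4/6)(4/6)(1/6)(1/6) = 0.0020576.
The prior-weighted likelihoods are 3/8 · 0.00030425 = 0.00011409, 1/8 · 0.00014468 = 1.8084e-05, 1/2 · 0.0020576 = 0.0010288; summing to 0.001161.
Hence P(jar B | data) = (1.8084e-05) / (0.001161) = 0.015577.

0.016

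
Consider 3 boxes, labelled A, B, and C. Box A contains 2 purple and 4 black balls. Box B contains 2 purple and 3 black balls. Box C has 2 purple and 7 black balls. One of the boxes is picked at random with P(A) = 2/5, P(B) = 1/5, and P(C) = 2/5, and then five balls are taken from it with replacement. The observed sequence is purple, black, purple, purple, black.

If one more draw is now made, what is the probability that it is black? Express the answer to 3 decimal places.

0.666

The likelihood of the observed sequence under each hypothesis: P(data | box A) = (2/6)(4/6)(2/6)(2/6)(4/6) = 0.016461; P(data | box B) = (2/5)(3/5)(2/5)(2/5)(3/5) = 0.02304; P(data | box C) = (2/9)(7/9)(2/9)(2/9)(7/9) = 0.0066386.
The prior-weighted likelihoods are 2/5 · 0.016461 = 0.0065844, 1/5 · 0.02304 = 0.004608, 2/5 · 0.0066386 = 0.0026554; summing to 0.013848.
Normalising, the posterior is P(box A | data) = 0.47548, P(box B | data) = 0.33276, P(box C | data) = 0.19176.
Averaging over the posterior, P(black next | data) = (2/3)(0.47548) + (3/5)(0.33276) + (7/9)(0.19176) = 0.66579.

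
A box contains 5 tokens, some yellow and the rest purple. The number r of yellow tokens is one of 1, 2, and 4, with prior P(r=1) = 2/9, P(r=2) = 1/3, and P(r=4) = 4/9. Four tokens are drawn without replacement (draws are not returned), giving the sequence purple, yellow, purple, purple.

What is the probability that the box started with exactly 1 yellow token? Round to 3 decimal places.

0.571

The likelihood of the observed sequence under each hypothesis: P(data | r = 1) = (4/5)(1/4)(3/3)(2/2) = 1/5; P(data | r = 2) = (3/5)(2/4)(2/3)(1/2) = 1/10; P(data | r = 4) = (1/5)(4/4)(0/3) = 0.
Multiplying each by its prior: 2/9 · 1/5 = 2/45, 1/3 · 1/10 = 1/30, 4/9 · 0 = 0; with total 7/90.
By Bayes' rule, P(r = 1 | data) = (2/45) / (7/90) = 4/7.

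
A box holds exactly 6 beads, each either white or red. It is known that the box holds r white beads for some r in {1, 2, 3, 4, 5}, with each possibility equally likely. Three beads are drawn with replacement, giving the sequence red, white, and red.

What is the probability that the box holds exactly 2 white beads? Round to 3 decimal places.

0.305

The likelihood of the observed sequence under each hypothesis: P(data | r = 1) = (5/6)(1/6)(5/6) = 25/216; P(data | r = 2) = (4/6)(2/6)(4/6) = 4/27; P(data | r = 3) = (3/6)(3/6)(3/6) = 1/8; P(data | r = 4) = (2/6)(4/6)(2/6) = 2/27; P(data | r = 5) = (1/6)(5/6)(1/6) = 5/216.
Weighting by the prior gives 1/5 · 25/216 = 5/216, 1/5 · 4/27 = 4/135, 1/5 · 1/8 = 1/40, 1/5 · 2/27 = 2/135, 1/5 · 5/216 = 1/216; summing to 7/72.
Therefore the posterior P(r = 2 | data) = (4/135) / (7/72) = 32/105.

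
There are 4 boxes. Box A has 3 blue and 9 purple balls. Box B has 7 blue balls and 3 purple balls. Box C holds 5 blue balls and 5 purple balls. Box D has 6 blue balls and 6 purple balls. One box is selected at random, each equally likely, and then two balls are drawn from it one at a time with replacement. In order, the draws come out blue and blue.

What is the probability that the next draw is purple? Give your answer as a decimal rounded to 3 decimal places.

0.422

The likelihood of the observed sequence under each hypothesis: P(data | box A) = (3/12)(3/12) = 0.0625; P(data | box B) = (7/10)(7/10) = 0.49; P(data | box C) = (5/10)(5/10) = 0.25; P(data | box D) = (6/12)(6/12) = 0.25.
Weighting by the prior gives 1/4 · 0.0625 = 0.015625, 1/4 · 0.49 = 0.1225, 1/4 · 0.25 = 0.0625, 1/4 · 0.25 = 0.0625; summing to 0.26312.
The posterior is then P(box A | data) = 0.059382, P(box B | data) = 0.46556, P(box C | data) = 0.23753, P(box D | data) = 0.23753.
So P(purple next | data) = Σ P(purple next | H) P(H | data) = (3/4)(0.059382) + (3/10)(0.46556) + (1/2)(0.23753) + (1/2)(0.23753) = 0.42173.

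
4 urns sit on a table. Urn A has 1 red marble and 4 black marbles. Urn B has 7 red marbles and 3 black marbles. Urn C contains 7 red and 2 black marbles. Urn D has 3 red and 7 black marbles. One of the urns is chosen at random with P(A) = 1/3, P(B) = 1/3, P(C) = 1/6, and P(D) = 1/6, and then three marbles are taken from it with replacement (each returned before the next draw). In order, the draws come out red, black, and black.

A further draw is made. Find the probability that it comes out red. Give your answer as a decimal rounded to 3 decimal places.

Under each hypothesis, the probability of the observed sequence is: P(data | urn A) = (1/5)(4/5)(4/5) = 0.128; P(data | urn B) = (7/10)(3/10)(3/10) = 0.063; P(data | urn C) = (7/9)(2/9)(2/9) = 0.038409; P(data | urn D) = (3/10)(7/10)(7/10) = 0.147.
Multiplying each by its prior: 1/3 · 0.128 = 0.042667, 1/3 · 0.063 = 0.021, 1/6 · 0.038409 = 0.0064015, 1/6 · 0.147 = 0.0245; these sum to 0.094568.
Normalising, the posterior is P(urn A | data) = 0.45117, P(urn B | data) = 0.22206, P(urn C | data) = 0.067692, P(urn D | data) = 0.25907.
So P(red next | data) = Σ P(red next | H) P(H | data) = (1/5)(0.45117) + (7/10)(0.22206) + (7/9)(0.067692) + (3/10)(0.25907) = 0.37605.

0.376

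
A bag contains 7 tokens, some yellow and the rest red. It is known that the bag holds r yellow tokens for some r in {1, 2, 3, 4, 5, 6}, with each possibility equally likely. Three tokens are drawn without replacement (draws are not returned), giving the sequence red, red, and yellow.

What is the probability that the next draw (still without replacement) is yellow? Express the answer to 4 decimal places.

Compute the likelihood of the observed sequence for each case: P(data | r = 1) = (6/7)(5/6)(1/5) = 1/7; P(data | r = 2) = (5/7)(4/6)(2/5) = 4/21; P(data | r = 3) = (4/7)(3/6)(3/5) = 6/35; P(data | r = 4) = (3/7)(2/6)(4/5) = 4/35; P(data | r = 5) = (2/7)(1/6)(5/5) = 1/21; P(data | r = 6) = (1/7)(0/6) = 0.
Multiplying each by its prior: 1/6 · 1/7 = 1/42, 1/6 · 4/21 = 2/63, 1/6 · 6/35 = 1/35, 1/6 · 4/35 = 2/105, 1/6 · 1/21 = 1/126, 1/6 · 0 = 0; with total 1/9.
The posterior is then P(r = 1 | data) = 3/14, P(r = 2 | data) = 2/7, P(r = 3 | data) = 9/35, P(r = 4 | data) = 6/35, P(r = 5 | data) = 1/14, P(r = 6 | data) = 0.
The predictive probability is P(yellow next | data) = (0)(3/14) + (1/4)(2/7) + (1/2)(9/35) + (3/4)(6/35) + (1)(1/14) = 2/5.

0.4000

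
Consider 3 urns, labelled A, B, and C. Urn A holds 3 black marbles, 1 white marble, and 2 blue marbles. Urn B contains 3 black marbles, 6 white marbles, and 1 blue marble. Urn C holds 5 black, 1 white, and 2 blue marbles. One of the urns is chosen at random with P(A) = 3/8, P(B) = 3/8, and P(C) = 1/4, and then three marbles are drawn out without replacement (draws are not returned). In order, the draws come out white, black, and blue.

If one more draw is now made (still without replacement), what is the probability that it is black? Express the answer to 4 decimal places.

0.5941

Compute the likelihood of the observed sequence for each case: P(data | urn A) = (1/6)(3/5)(2/4) = 0.05; P(data | urn B) = (6/10)(3/9)(1/8) = 0.025; P(data | urn C) = (1/8)(5/7)(2/6) = 0.029762.
Multiplying each by its prior: 3/8 · 0.05 = 0.01875, 3/8 · 0.025 = 0.009375, 1/4 · 0.029762 = 0.0074405; summing to 0.035565.
Dividing through by the total gives posterior P(urn A | data) = 0.5272, P(urn B | data) = 0.2636, P(urn C | data) = 0.20921.
Averaging over the posterior, P(black next | data) = (2/3)(0.5272) + (2/7)(0.2636) + (4/5)(0.20921) = 0.59414.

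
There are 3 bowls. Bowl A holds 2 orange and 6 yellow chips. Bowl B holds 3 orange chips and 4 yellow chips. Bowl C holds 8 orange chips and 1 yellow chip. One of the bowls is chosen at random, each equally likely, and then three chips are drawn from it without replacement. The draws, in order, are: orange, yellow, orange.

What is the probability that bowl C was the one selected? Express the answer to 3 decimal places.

The likelihood of the observed sequence under each hypothesis: P(data | bowl A) = (2/8)(6/7)(1/6) = 1/28; P(data | bowl B) = (3/7)(4/6)(2/5) = 4/35; P(data | bowl C) = (8/9)(1/8)(7/7) = 1/9.
The prior-weighted likelihoods are 1/3 · 1/28 = 1/84, 1/3 · 4/35 = 4/105, 1/3 · 1/9 = 1/27; these sum to 47/540.
By Bayes' rule, P(bowl C | data) = (1/27) / (47/540) = 20/47.

0.426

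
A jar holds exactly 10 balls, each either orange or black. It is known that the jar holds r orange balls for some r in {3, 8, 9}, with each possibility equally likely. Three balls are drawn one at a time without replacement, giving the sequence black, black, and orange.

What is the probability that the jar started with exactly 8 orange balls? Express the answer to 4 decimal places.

0.1127

Under each hypothesis, the probability of the observed sequence is: P(data | r = 3) = (7/10)(6/9)(3/8) = 0.175; P(data | r = 8) = (2/10)(1/9)(8/8) = 0.022222; P(data | r = 9) = (1/10)(0/9) = 0.
The prior-weighted likelihoods are 1/3 · 0.175 = 0.058333, 1/3 · 0.022222 = 0.0074074, 1/3 · 0 = 0; these sum to 0.065741.
Hence P(r = 8 | data) = (0.0074074) / (0.065741) = 0.11268.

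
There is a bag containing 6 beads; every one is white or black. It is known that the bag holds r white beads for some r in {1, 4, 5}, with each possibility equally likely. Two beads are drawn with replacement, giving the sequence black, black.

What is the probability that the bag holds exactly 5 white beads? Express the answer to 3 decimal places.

Compute the likelihood of the observed sequence for each case: P(data | r = 1) = (5/6)(5/6) = 25/36; P(data | r = 4) = (2/6)(2/6) = 1/9; P(data | r = 5) = (1/6)(1/6) = 1/36.
Multiplying each by its prior: 1/3 · 25/36 = 25/108, 1/3 · 1/9 = 1/27, 1/3 · 1/36 = 1/108; summing to 5/18.
By Bayes' rule, P(r = 5 | data) = (1/108) / (5/18) = 1/30.

0.033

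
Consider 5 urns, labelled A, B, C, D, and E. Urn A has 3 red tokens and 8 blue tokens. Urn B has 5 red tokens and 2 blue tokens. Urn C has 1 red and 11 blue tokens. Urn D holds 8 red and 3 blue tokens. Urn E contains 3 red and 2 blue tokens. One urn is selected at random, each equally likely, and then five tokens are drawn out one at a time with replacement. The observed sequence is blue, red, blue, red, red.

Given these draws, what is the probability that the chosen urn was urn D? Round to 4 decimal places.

Under each hypothesis, the probability of the observed sequence is: P(data | urn A) = (8/11)(3/11)(8/11)(3/11)(3/11) = 0.01073; P(data | urn B) = (2/7)(5/7)(2/7)(5/7)(5/7) = 0.02975; P(data | urn C) = (11/12)(1/12)(11/12)(1/12)(1/12) = 0.00048627; P(data | urn D) = (3/11)(8/11)(3/11)(8/11)(8/11) = 0.028612; P(data | urn E) = (2/5)(3/5)(2/5)(3/5)(3/5) = 0.03456.
Weighting by the prior gives 1/5 · 0.01073 = 0.0021459, 1/5 · 0.02975 = 0.0059499, 1/5 · 0.00048627 = 9.7254e-05, 1/5 · 0.028612 = 0.0057224, 1/5 · 0.03456 = 0.006912; these sum to 0.020827.
Hence P(urn D | data) = (0.0057224) / (0.020827) = 0.27475.

0.2748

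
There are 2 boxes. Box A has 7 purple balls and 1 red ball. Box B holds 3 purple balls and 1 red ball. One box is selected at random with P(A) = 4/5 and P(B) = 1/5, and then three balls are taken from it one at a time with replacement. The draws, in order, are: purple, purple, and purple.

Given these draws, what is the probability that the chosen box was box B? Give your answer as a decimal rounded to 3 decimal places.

Under each hypothesis, the probability of the observed sequence is: P(data | box A) = (7/8)(7/8)(7/8) = 343/512; P(data | box B) = (3/4)(3/4)(3/4) = 27/64.
The prior-weighted likelihoods are 4/5 · 343/512 = 343/640, 1/5 · 27/64 = 27/320; these sum to 397/640.
So P(box B | data) = (27/320) / (397/640) = 54/397.

0.136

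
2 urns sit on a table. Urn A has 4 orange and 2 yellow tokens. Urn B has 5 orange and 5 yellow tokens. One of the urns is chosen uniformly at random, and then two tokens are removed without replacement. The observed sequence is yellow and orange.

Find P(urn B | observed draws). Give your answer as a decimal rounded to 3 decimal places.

0.510

The likelihood of the observed sequence under each hypothesis: P(data | urn A) = (2/6)(4/5) = 4/15; P(data | urn B) = (5/10)(5/9) = 5/18.
The prior-weighted likelihoods are 1/2 · 4/15 = 2/15, 1/2 · 5/18 = 5/36; with total 49/180.
Hence P(urn B | data) = (5/36) / (49/180) = 25/49.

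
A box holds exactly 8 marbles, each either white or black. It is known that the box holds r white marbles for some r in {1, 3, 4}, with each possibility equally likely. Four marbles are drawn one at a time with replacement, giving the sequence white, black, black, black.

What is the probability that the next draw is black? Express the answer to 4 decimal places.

Under each hypothesis, the probability of the observed sequence is: P(data | r = 1) = (1/8)(7/8)(7/8)(7/8) = 0.08374; P(data | r = 3) = (3/8)(5/8)(5/8)(5/8) = 0.091553; P(data | r = 4) = (4/8)(4/8)(4/8)(4/8) = 0.0625.
Weighting by the prior gives 1/3 · 0.08374 = 0.027913, 1/3 · 0.091553 = 0.030518, 1/3 · 0.0625 = 0.020833; summing to 0.079264.
Dividing through by the total gives posterior P(r = 1 | data) = 0.35216, P(r = 3 | data) = 0.38501, P(r = 4 | data) = 0.26283.
So P(black next | data) = Σ P(black next | H) P(H | data) = (7/8)(0.35216) + (5/8)(0.38501) + (1/2)(0.26283) = 0.68018.

0.6802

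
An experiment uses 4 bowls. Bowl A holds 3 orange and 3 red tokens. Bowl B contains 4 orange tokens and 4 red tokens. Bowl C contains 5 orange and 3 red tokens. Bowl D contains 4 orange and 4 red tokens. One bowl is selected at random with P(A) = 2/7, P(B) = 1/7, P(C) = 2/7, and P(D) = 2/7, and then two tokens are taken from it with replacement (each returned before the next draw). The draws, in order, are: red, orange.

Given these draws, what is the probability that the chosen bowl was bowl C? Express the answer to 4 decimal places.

Compute the likelihood of the observed sequence for each case: P(data | bowl A) = (3/6)(3/6) = 1/4; P(data | bowl B) = (4/8)(4/8) = 1/4; P(data | bowl C) = (3/8)(5/8) = 15/64; P(data | bowl D) = (4/8)(4/8) = 1/4.
Multiplying each by its prior: 2/7 · 1/4 = 1/14, 1/7 · 1/4 = 1/28, 2/7 · 15/64 = 15/224, 2/7 · 1/4 = 1/14; these sum to 55/224.
Therefore the posterior P(bowl C | data) = (15/224) / (55/224) = 3/11.

0.2727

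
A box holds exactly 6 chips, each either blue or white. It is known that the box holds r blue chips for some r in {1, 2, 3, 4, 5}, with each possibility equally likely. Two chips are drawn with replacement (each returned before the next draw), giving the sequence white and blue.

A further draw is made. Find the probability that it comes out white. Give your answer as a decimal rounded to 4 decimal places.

0.5000

The likelihood of the observed sequence under each hypothesis: P(data | r = 1) = (5/6)(1/6) = 5/36; P(data | r = 2) = (4/6)(2/6) = 2/9; P(data | r = 3) = (3/6)(3/6) = 1/4; P(data | r = 4) = (2/6)(4/6) = 2/9; P(data | r = 5) = (1/6)(5/6) = 5/36.
Weighting by the prior gives 1/5 · 5/36 = 1/36, 1/5 · 2/9 = 2/45, 1/5 · 1/4 = 1/20, 1/5 · 2/9 = 2/45, 1/5 · 5/36 = 1/36; with total 7/36.
The posterior is then P(r = 1 | data) = 1/7, P(r = 2 | data) = 8/35, P(r = 3 | data) = 9/35, P(r = 4 | data) = 8/35, P(r = 5 | data) = 1/7.
So P(white next | data) = Σ P(white next | H) P(H | data) = (5/6)(1/7) + (2/3)(8/35) + (1/2)(9/35) + (1/3)(8/35) + (1/6)(1/7) = 1/2.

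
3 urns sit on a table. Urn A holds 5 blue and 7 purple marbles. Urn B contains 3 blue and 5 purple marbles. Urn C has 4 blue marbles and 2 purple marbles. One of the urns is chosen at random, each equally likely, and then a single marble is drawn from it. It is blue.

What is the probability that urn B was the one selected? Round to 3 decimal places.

0.257

The likelihood of this draw under each hypothesis: P(data | urn A) = (5/12) = 5/12; P(data | urn B) = (3/8) = 3/8; P(data | urn C) = (4/6) = 2/3.
The prior-weighted likelihoods are 1/3 · 5/12 = 5/36, 1/3 · 3/8 = 1/8, 1/3 · 2/3 = 2/9; these sum to 35/72.
By Bayes' rule, P(urn B | data) = (1/8) / (35/72) = 9/35.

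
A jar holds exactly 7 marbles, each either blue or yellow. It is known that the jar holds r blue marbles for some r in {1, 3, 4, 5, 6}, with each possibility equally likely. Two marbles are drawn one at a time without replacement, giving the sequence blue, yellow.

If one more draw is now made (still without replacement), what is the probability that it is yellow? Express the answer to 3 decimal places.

Under each hypothesis, the probability of the observed sequence is: P(data | r = 1) = (1/7)(6/6) = 1/7; P(data | r = 3) = (3/7)(4/6) = 2/7; P(data | r = 4) = (4/7)(3/6) = 2/7; P(data | r = 5) = (5/7)(2/6) = 5/21; P(data | r = 6) = (6/7)(1/6) = 1/7.
Multiplying each by its prior: 1/5 · 1/7 = 1/35, 1/5 · 2/7 = 2/35, 1/5 · 2/7 = 2/35, 1/5 · 5/21 = 1/21, 1/5 · 1/7 = 1/35; summing to 23/105.
Dividing through by the total gives posterior P(r = 1 | data) = 3/23, P(r = 3 | data) = 6/23, P(r = 4 | data) = 6/23, P(r = 5 | data) = 5/23, P(r = 6 | data) = 3/23.
The predictive probability is P(yellow next | data) = (1)(3/23) + (3/5)(6/23) + (2/5)(6/23) + (1/5)(5/23) + (0)(3/23) = 10/23.

0.435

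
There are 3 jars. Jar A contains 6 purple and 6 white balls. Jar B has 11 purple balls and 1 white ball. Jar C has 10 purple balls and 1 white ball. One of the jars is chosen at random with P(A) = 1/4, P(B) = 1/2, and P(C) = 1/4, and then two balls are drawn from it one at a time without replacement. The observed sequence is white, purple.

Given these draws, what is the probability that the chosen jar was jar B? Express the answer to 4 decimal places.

0.3143

For each hypothesis, P(data | H) works out to: P(data | jar A) = (6/12)(6/11) = 3/11; P(data | jar B) = (1/12)(11/11) = 1/12; P(data | jar C) = (1/11)(10/10) = 1/11.
Multiplying each by its prior: 1/4 · 3/11 = 3/44, 1/2 · 1/12 = 1/24, 1/4 · 1/11 = 1/44; with total 35/264.
So P(jar B | data) = (1/24) / (35/264) = 11/35.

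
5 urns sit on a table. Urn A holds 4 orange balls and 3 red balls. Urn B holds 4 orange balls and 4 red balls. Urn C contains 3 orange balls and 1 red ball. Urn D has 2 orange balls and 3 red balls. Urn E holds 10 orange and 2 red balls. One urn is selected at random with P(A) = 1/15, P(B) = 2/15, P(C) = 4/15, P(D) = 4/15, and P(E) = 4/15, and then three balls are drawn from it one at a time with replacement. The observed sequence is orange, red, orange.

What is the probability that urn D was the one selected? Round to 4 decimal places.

For each hypothesis, P(data | H) works out to: P(data | urn A) = (4/7)(3/7)(4/7) = 0.13994; P(data | urn B) = (4/8)(4/8)(4/8) = 0.125; P(data | urn C) = (3/4)(1/4)(3/4) = 0.14062; P(data | urn D) = (2/5)(3/5)(2/5) = 0.096; P(data | urn E) = (10/12)(2/12)(10/12) = 0.11574.
Weighting by the prior gives 1/15 · 0.13994 = 0.0093294, 2/15 · 0.125 = 0.016667, 4/15 · 0.14062 = 0.0375, 4/15 · 0.096 = 0.0256, 4/15 · 0.11574 = 0.030864; with total 0.11996.
Therefore the posterior P(urn D | data) = (0.0256) / (0.11996) = 0.2134.

0.2134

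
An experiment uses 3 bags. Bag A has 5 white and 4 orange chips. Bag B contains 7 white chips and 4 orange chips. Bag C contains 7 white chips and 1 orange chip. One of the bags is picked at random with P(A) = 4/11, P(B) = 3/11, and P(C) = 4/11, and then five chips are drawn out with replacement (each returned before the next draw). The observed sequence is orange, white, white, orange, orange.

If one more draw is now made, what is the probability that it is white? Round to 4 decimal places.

0.5939

The likelihood of the observed sequence under each hypothesis: P(data | bag A) = (4/9)(5/9)(5/9)(4/9)(4/9) = 0.027096; P(data | bag B) = (4/11)(7/11)(7/11)(4/11)(4/11) = 0.019472; P(data | bag C) = (1/8)(7/8)(7/8)(1/8)(1/8) = 0.0014954.
The prior-weighted likelihoods are 4/11 · 0.027096 = 0.0098531, 3/11 · 0.019472 = 0.0053106, 4/11 · 0.0014954 = 0.00054377; summing to 0.015707.
The posterior is then P(bag A | data) = 0.62729, P(bag B | data) = 0.33809, P(bag C | data) = 0.034618.
So P(white next | data) = Σ P(white next | H) P(H | data) = (5/9)(0.62729) + (7/11)(0.33809) + (7/8)(0.034618) = 0.59393.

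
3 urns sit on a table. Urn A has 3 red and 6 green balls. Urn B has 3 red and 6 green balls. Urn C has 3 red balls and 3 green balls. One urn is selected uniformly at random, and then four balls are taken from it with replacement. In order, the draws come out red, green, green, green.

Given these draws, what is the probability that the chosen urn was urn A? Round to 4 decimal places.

0.3798

The likelihood of the observed sequence under each hypothesis: P(data | urn A) = (3/9)(6/9)(6/9)(6/9) = 0.098765; P(data | urn B) = (3/9)(6/9)(6/9)(6/9) = 0.098765; P(data | urn C) = (3/6)(3/6)(3/6)(3/6) = 0.0625.
The prior-weighted likelihoods are 1/3 · 0.098765 = 0.032922, 1/3 · 0.098765 = 0.032922, 1/3 · 0.0625 = 0.020833; with total 0.086677.
By Bayes' rule, P(urn A | data) = (0.032922) / (0.086677) = 0.37982.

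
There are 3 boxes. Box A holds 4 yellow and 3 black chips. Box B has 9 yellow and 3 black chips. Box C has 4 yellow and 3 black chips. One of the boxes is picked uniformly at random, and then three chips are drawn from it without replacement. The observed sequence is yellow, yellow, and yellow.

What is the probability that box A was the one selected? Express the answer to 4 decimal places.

0.1872

For each hypothesis, P(data | H) works out to: P(data | box A) = (4/7)(3/6)(2/5) = 4/35; P(data | box B) = (9/12)(8/11)(7/10) = 21/55; P(data | box C) = (4/7)(3/6)(2/5) = 4/35.
Multiplying each by its prior: 1/3 · 4/35 = 4/105, 1/3 · 21/55 = 7/55, 1/3 · 4/35 = 4/105; with total 47/231.
Hence P(box A | data) = (4/105) / (47/231) = 44/235.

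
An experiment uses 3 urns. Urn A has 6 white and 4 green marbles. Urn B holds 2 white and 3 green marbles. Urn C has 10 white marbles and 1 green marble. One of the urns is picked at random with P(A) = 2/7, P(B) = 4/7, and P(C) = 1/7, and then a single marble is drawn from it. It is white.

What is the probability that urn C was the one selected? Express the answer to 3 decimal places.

0.245

Compute the likelihood of this draw for each case: P(data | urn A) = (6/10) = 3/5; P(data | urn B) = (2/5) = 2/5; P(data | urn C) = (10/11) = 10/11.
The prior-weighted likelihoods are 2/7 · 3/5 = 6/35, 4/7 · 2/5 = 8/35, 1/7 · 10/11 = 10/77; these sum to 204/385.
So P(urn C | data) = (10/77) / (204/385) = 25/102.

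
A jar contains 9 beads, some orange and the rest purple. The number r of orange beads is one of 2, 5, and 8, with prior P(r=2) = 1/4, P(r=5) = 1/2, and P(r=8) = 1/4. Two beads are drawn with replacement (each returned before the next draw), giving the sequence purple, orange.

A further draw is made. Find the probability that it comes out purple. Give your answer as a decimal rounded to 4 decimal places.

Compute the likelihood of the observed sequence for each case: P(data | r = 2) = (7/9)(2/9) = 14/81; P(data | r = 5) = (4/9)(5/9) = 20/81; P(data | r = 8) = (1/9)(8/9) = 8/81.
Multiplying each by its prior: 1/4 · 14/81 = 7/162, 1/2 · 20/81 = 10/81, 1/4 · 8/81 = 2/81; these sum to 31/162.
Dividing through by the total gives posterior P(r = 2 | data) = 7/31, P(r = 5 | data) = 20/31, P(r = 8 | data) = 4/31.
Averaging over the posterior, P(purple next | data) = (7/9)(7/31) + (4/9)(20/31) + (1/9)(4/31) = 133/279.

0.4767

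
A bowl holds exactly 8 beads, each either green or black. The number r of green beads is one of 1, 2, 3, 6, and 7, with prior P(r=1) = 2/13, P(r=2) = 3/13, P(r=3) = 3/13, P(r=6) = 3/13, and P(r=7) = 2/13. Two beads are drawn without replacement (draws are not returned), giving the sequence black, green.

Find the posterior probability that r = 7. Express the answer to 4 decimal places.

0.0966

Under each hypothesis, the probability of the observed sequence is: P(data | r = 1) = (7/8)(1/7) = 1/8; P(data | r = 2) = (6/8)(2/7) = 3/14; P(data | r = 3) = (5/8)(3/7) = 15/56; P(data | r = 6) = (2/8)(6/7) = 3/14; P(data | r = 7) = (1/8)(7/7) = 1/8.
Multiplying each by its prior: 2/13 · 1/8 = 1/52, 3/13 · 3/14 = 9/182, 3/13 · 15/56 = 45/728, 3/13 · 3/14 = 9/182, 2/13 · 1/8 = 1/52; summing to 145/728.
Therefore the posterior P(r = 7 | data) = (1/52) / (145/728) = 14/145.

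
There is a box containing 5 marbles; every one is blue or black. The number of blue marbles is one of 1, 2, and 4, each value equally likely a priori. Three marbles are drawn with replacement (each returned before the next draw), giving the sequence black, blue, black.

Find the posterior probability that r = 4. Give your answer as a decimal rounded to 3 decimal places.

0.105

Compute the likelihood of the observed sequence for each case: P(data | r = 1) = (4/5)(1/5)(4/5) = 16/125; P(data | r = 2) = (3/5)(2/5)(3/5) = 18/125; P(data | r = 4) = (1/5)(4/5)(1/5) = 4/125.
Multiplying each by its prior: 1/3 · 16/125 = 16/375, 1/3 · 18/125 = 6/125, 1/3 · 4/125 = 4/375; these sum to 38/375.
Hence P(r = 4 | data) = (4/375) / (38/375) = 2/19.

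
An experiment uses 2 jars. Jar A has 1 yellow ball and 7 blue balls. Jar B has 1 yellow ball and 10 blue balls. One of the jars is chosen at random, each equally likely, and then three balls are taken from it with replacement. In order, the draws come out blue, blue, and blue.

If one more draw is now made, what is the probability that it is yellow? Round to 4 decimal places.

For each hypothesis, P(data | H) works out to: P(data | jar A) = (7/8)(7/8)(7/8) = 0.66992; P(data | jar B) = (10/11)(10/11)(10/11) = 0.75131.
Multiplying each by its prior: 1/2 · 0.66992 = 0.33496, 1/2 · 0.75131 = 0.37566; summing to 0.71062.
The posterior is then P(jar A | data) = 0.47137, P(jar B | data) = 0.52863.
So P(yellow next | data) = Σ P(yellow next | H) P(H | data) = (1/8)(0.47137) + (1/11)(0.52863) = 0.10698.

0.1070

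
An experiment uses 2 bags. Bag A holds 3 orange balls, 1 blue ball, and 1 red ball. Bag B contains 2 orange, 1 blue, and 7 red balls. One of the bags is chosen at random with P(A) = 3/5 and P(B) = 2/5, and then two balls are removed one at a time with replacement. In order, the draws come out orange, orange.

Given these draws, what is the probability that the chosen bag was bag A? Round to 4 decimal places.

Compute the likelihood of the observed sequence for each case: P(data | bag A) = (3/5)(3/5) = 9/25; P(data | bag B) = (2/10)(2/10) = 1/25.
The prior-weighted likelihoods are 3/5 · 9/25 = 27/125, 2/5 · 1/25 = 2/125; summing to 29/125.
So P(bag A | data) = (27/125) / (29/125) = 27/29.

0.9310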